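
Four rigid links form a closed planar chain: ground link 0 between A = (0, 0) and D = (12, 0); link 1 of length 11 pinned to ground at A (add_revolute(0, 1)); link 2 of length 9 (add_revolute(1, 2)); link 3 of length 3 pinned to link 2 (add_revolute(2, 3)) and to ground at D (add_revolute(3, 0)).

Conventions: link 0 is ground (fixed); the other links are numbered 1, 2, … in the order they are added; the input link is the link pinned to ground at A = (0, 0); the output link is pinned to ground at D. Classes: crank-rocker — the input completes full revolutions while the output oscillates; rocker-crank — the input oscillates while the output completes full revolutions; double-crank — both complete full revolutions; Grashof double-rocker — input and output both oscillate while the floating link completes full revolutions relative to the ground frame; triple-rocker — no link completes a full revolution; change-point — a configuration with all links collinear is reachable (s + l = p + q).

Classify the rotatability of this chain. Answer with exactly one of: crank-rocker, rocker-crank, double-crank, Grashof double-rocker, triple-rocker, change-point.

lengths: ground=12, input=11, coupler=9, output=3
sorted: s=3 (shortest), l=12 (longest), p+q=20
s + l = 15 vs p + q = 20
s + l < p + q (Grashof) with shortest = output link → rocker-crank

rocker-crank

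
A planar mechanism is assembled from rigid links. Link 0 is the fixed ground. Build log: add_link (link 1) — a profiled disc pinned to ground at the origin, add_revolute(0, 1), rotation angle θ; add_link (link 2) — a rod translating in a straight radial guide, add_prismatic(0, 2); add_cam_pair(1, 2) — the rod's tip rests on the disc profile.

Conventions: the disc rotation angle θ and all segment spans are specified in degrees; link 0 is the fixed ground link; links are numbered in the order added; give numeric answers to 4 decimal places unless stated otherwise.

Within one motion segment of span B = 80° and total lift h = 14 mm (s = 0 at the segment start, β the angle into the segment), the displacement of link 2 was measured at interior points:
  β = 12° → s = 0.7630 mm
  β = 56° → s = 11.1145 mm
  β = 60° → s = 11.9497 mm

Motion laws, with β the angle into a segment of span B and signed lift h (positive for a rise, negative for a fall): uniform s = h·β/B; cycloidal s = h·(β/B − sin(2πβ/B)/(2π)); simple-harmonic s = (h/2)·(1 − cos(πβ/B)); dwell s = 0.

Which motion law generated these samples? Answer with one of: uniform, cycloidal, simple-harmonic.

candidates at β/B = r: uniform s = h·r (linear in β); cycloidal s = h·(r − sin(2πr)/(2π)); simple-harmonic s = (h/2)(1 − cos(πr))
β=12°: printed 0.7630 | uniform 2.1000, cycloidal 0.2974, simple-harmonic 0.7630
β=56°: printed 11.1145 | uniform 9.8000, cycloidal 11.9191, simple-harmonic 11.1145
β=60°: printed 11.9497 | uniform 10.5000, cycloidal 12.7282, simple-harmonic 11.9497
only one law matches every sample → simple-harmonic

simple-harmonic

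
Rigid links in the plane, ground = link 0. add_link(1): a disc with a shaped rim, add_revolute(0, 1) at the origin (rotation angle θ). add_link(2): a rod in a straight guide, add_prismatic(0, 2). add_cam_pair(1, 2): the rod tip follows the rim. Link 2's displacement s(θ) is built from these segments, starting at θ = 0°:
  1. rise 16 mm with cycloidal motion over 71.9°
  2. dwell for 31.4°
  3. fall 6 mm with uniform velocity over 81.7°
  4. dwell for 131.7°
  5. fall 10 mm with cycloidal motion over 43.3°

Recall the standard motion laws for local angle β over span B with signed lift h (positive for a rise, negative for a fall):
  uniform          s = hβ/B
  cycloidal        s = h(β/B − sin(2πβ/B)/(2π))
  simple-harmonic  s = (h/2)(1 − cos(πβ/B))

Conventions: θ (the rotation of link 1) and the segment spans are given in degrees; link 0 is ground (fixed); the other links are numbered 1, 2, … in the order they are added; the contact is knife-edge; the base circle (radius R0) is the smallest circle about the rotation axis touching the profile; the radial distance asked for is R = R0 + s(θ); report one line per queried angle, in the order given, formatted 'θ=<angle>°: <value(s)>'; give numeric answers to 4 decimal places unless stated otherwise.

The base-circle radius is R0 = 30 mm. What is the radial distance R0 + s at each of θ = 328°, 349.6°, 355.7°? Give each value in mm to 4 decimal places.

segment 1 (0° to 71.9°, cycloidal, h = 16) is passed completely: s = 0.0000 + (16) = 16.0000
segment 2 (71.9° to 103.3°, dwell): s unchanged at 16.0000
segment 3 (103.3° to 185°, uniform, h = -6) is passed completely: s = 16.0000 + (-6) = 10.0000
segment 4 (185° to 316.7°, dwell): s unchanged at 10.0000
θ = 328° falls in segment 5 (316.7° to 360°, cycloidal, h = -10): β = 328 − 316.7 = 11.3°, B = 43.3°; Δs = -10·(0.2610 − sin(2π·0.2610)/(2π)) = -1.0219; s = 10.0000 − 1.0219 = 8.9781
θ = 349.6° falls in segment 5 (316.7° to 360°, cycloidal, h = -10): β = 349.6 − 316.7 = 32.9°, B = 43.3°; Δs = -10·(0.7598 − sin(2π·0.7598)/(2π)) = -9.1867; s = 10.0000 − 9.1867 = 0.8133
θ = 355.7° falls in segment 5 (316.7° to 360°, cycloidal, h = -10): β = 355.7 − 316.7 = 39°, B = 43.3°; Δs = -10·(0.9007 − sin(2π·0.9007)/(2π)) = -9.9368; s = 10.0000 − 9.9368 = 0.0632
θ=328°: R = R0 + s = 30 + 8.9781 = 38.9781
θ=349.6°: R = R0 + s = 30 + 0.8133 = 30.8133
θ=355.7°: R = R0 + s = 30 + 0.0632 = 30.0632

θ=328°: 38.9781
θ=349.6°: 30.8133
θ=355.7°: 30.0632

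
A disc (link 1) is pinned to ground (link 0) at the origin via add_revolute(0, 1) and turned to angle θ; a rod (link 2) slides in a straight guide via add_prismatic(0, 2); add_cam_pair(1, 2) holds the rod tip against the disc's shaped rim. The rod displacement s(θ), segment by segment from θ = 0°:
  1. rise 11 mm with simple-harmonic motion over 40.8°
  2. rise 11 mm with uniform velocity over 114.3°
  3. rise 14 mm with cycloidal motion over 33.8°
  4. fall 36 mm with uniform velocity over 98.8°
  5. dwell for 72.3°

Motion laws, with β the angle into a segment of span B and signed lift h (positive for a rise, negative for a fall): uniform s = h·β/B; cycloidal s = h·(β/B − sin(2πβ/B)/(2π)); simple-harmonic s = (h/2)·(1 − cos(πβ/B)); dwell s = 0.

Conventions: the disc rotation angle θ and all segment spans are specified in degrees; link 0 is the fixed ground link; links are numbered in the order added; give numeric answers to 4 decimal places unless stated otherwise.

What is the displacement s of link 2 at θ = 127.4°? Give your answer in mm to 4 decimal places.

segment 1 (0° to 40.8°, simple-harmonic, h = 11) is passed completely: s = 0.0000 + (11) = 11.0000
θ = 127.4° falls in segment 2 (40.8° to 155.1°, uniform, h = 11): β = 127.4 − 40.8 = 86.6°, B = 114.3°; Δs = 11·86.6/114.3 = 8.3342; s = 11.0000 + 8.3342 = 19.3342

19.3342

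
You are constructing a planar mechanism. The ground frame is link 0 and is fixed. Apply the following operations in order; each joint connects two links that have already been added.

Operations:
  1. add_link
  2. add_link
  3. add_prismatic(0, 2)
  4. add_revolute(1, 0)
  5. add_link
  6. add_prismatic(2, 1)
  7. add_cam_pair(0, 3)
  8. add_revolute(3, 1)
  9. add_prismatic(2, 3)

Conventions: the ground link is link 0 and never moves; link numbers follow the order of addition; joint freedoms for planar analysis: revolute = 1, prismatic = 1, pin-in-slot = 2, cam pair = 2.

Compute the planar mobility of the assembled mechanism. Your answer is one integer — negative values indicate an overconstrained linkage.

ground; <1,0,0>
#1 <2,0,0>
#2 <3,0,0>
P:0↔2 J1 <3,1,0>
R:1↔0 J1 <3,2,0>
#3 <4,2,0>
P:2↔1 J1 <4,3,0>
C:0↔3 J2 <4,3,1>
R:3↔1 J1 <4,4,1>
P:2↔3 J1 <4,5,1>
3×3 − 2×5 − 1×1 = -2

M = -2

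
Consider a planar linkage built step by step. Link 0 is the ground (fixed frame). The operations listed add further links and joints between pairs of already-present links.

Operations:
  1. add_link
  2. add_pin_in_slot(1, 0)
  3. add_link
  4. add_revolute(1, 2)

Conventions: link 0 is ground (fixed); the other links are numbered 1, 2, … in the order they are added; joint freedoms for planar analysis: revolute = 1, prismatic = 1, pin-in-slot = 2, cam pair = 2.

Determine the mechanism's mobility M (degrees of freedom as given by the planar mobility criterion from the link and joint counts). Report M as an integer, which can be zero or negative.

(L,J1,J2)=(1,0,0); link0 fixed
link1: (2,0,0)
PS 1-0 [J2]: (2,0,1)
link2: (3,0,1)
R 1-2 [J1]: (3,1,1)
Grübler: 3·2 − 2·1 − 1 = 3

M = 3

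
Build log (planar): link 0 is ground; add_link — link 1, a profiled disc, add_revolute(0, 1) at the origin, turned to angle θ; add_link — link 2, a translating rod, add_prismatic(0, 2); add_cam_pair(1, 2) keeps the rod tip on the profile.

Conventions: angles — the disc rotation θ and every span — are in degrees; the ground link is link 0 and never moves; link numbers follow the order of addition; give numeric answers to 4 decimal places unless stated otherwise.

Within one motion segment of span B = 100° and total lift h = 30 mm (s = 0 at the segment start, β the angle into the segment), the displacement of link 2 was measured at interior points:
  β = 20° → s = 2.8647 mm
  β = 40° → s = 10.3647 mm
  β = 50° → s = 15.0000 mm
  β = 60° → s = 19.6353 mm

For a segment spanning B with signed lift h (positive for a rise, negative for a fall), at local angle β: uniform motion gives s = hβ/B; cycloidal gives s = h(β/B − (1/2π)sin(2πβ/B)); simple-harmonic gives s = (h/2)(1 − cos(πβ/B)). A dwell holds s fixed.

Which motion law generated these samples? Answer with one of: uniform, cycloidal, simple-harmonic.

candidates at β/B = r: uniform s = h·r (linear in β); cycloidal s = h·(r − sin(2πr)/(2π)); simple-harmonic s = (h/2)(1 − cos(πr))
β=20°: printed 2.8647 | uniform 6.0000, cycloidal 1.4590, simple-harmonic 2.8647
β=40°: printed 10.3647 | uniform 12.0000, cycloidal 9.1935, simple-harmonic 10.3647
β=50°: printed 15.0000 | uniform 15.0000, cycloidal 15.0000, simple-harmonic 15.0000
β=60°: printed 19.6353 | uniform 18.0000, cycloidal 20.8065, simple-harmonic 19.6353
only one law matches every sample → simple-harmonic

simple-harmonic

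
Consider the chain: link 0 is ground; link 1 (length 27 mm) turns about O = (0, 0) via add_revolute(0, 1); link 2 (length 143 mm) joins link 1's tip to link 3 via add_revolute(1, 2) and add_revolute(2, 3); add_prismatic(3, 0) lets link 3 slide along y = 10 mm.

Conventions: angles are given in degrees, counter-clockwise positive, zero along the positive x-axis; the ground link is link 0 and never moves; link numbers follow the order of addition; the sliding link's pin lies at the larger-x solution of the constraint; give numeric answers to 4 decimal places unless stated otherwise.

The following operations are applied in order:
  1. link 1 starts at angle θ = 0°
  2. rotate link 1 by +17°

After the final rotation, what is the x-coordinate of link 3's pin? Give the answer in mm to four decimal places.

geometry: r = 27 mm, L = 143 mm, e = 10 mm; θ starts at 0°
rotate link 1 by +17°: θ ← 0° +17° = 17°
crank pin P = (r cos θ, r sin θ) = (25.820228, 7.894036)
h = r sin θ − e = 7.894036 − 10 = -2.105964
x = r cos θ + √(L² − h²) = 25.820228 + 142.984492 = 168.804720

168.8047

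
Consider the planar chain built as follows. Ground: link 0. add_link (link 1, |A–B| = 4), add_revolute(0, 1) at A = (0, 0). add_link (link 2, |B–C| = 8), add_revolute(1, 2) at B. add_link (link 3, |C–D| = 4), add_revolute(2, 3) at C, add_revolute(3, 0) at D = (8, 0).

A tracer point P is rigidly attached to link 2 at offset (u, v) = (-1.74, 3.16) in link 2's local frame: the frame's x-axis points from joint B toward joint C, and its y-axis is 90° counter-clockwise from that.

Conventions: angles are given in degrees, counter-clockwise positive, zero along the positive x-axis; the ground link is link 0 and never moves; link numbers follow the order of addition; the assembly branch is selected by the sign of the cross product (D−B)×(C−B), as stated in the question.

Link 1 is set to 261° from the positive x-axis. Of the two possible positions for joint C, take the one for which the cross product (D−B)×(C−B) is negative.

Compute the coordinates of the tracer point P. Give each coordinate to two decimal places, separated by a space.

A=(0,0), D=(8.00,0)
B = A + 4.00·(cos261°, sin261°) = (-0.6257, -3.9508)
|BD| = 9.4875
circle(B,8.00) ∩ circle(D,4.00): a=7.2734, h=3.3313
  candidates: C₊=(4.5998,2.1068) cross=31.606; C₋=(7.3743,-3.9508) cross=-31.606
  branch - wants cross < 0 → take C=(7.3743,-3.9508) (cross=-31.606)
ex = (C−B)/|BC| = (1.0000,-0.0000); ey = (0.0000,1.0000)
P = B + -1.74·ex + 3.16·ey = (-2.3657,-0.7908)

-2.37 -0.79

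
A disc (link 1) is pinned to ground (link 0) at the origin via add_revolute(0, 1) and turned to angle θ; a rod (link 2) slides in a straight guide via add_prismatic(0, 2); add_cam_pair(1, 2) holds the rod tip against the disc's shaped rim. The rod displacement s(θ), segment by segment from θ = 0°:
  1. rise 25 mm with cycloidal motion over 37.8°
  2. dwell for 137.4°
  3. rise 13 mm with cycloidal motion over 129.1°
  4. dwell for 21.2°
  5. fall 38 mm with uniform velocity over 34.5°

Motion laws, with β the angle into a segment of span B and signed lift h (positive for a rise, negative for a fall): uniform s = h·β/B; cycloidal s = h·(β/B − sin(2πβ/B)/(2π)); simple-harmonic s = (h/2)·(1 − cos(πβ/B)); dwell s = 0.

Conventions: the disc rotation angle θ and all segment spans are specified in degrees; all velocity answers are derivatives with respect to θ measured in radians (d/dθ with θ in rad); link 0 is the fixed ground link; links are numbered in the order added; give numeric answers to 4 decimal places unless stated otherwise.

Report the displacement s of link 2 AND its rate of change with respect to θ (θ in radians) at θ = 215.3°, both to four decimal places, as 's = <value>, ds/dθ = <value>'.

segment 1 (0° to 37.8°, cycloidal, h = 25) is passed completely: s = 0.0000 + (25) = 25.0000
segment 2 (37.8° to 175.2°, dwell): s unchanged at 25.0000
θ = 215.3° falls in segment 3 (175.2° to 304.3°, cycloidal, h = 13): β = 215.3 − 175.2 = 40.1°, B = 129.1°; Δs = 13·(0.3106 − sin(2π·0.3106)/(2π)) = 2.1172; s = 25.0000 + 2.1172 = 27.1172
velocity in seg [175.2°–304.3°] (cycloidal), θ in radians: β = 40.1° = 0.6999 rad, B = 129.1° = 2.2532 rad; ds/dθ = (h/B)(1 − cos(2πβ/B)) = (13/2.2532)(1 − cos(2π·0.3106)) = 7.914033 mm/rad

s = 27.1172, ds/dθ = 7.9140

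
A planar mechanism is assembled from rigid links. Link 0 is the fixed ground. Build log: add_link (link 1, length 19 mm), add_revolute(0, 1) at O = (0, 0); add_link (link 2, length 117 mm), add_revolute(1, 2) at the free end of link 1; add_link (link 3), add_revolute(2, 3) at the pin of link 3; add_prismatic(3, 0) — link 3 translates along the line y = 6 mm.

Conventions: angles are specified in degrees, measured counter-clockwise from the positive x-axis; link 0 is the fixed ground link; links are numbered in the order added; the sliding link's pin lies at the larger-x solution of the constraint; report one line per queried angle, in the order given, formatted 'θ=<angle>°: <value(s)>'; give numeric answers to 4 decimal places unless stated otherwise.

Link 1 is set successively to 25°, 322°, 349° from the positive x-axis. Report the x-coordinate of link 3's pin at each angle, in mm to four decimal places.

geometry: r = 19 mm, L = 117 mm, e = 6 mm
θ=25°: crank pin P = (r cos θ, r sin θ) = (17.219848, 8.029747)
θ=25°: h = r sin θ − e = 8.029747 − 6 = 2.029747
θ=25°: x = r cos θ + √(L² − h²) = 17.219848 + 116.982392 = 134.202240
θ=322°: crank pin P = (r cos θ, r sin θ) = (14.972204, -11.697568)
θ=322°: h = r sin θ − e = -11.697568 − 6 = -17.697568
θ=322°: x = r cos θ + √(L² − h²) = 14.972204 + 115.653777 = 130.625981
θ=349°: crank pin P = (r cos θ, r sin θ) = (18.650916, -3.625371)
θ=349°: h = r sin θ − e = -3.625371 − 6 = -9.625371
θ=349°: x = r cos θ + √(L² − h²) = 18.650916 + 116.603397 = 135.254314

θ=25°: 134.2022
θ=322°: 130.6260
θ=349°: 135.2543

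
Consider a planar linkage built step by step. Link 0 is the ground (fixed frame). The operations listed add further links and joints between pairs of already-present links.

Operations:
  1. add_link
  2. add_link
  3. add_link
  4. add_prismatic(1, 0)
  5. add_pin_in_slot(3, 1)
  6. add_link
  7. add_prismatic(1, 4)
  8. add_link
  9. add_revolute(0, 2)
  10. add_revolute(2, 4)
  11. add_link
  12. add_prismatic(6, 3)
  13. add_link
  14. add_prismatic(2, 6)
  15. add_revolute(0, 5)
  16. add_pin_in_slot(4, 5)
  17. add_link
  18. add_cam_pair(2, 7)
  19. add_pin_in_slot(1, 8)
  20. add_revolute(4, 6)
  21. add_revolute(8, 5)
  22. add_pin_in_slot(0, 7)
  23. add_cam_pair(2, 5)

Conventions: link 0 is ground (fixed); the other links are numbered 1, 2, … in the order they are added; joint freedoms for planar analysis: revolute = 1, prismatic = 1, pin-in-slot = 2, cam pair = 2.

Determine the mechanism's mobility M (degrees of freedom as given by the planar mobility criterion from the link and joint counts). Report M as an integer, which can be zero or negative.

L=1 J1=0 J2=0
add link → L=2 J1=0 J2=0
add link → L=3 J1=0 J2=0
add link → L=4 J1=0 J2=0
P@1,0 dof=1 J1 → L=4 J1=1 J2=0
PS@3,1 dof=2 J2 → L=4 J1=1 J2=1
add link → L=5 J1=1 J2=1
P@1,4 dof=1 J1 → L=5 J1=2 J2=1
add link → L=6 J1=2 J2=1
R@0,2 dof=1 J1 → L=6 J1=3 J2=1
R@2,4 dof=1 J1 → L=6 J1=4 J2=1
add link → L=7 J1=4 J2=1
P@6,3 dof=1 J1 → L=7 J1=5 J2=1
add link → L=8 J1=5 J2=1
P@2,6 dof=1 J1 → L=8 J1=6 J2=1
R@0,5 dof=1 J1 → L=8 J1=7 J2=1
PS@4,5 dof=2 J2 → L=8 J1=7 J2=2
add link → L=9 J1=7 J2=2
C@2,7 dof=2 J2 → L=9 J1=7 J2=3
PS@1,8 dof=2 J2 → L=9 J1=7 J2=4
R@4,6 dof=1 J1 → L=9 J1=8 J2=4
R@8,5 dof=1 J1 → L=9 J1=9 J2=4
PS@0,7 dof=2 J2 → L=9 J1=9 J2=5
C@2,5 dof=2 J2 → L=9 J1=9 J2=6
M=3(L−1)−2J1−J2=3·8−2·9−6=0

M = 0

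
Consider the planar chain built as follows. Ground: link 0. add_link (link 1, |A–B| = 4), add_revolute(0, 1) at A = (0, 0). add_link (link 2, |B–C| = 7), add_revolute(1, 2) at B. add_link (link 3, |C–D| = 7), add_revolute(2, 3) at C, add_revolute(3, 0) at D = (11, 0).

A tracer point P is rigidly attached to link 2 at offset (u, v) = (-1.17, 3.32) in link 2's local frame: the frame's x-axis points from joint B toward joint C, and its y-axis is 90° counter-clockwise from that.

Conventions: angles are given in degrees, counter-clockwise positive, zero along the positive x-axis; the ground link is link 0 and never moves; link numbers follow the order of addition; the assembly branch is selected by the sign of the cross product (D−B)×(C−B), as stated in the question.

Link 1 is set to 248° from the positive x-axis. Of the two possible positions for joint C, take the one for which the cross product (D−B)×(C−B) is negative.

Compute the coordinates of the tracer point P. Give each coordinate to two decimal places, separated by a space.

A=(0,0), D=(11.00,0)
B = A + 4.00·(cos248°, sin248°) = (-1.4984, -3.7087)
|BD| = 13.0371
circle(B,7.00) ∩ circle(D,7.00): a=6.5185, h=2.5512
  candidates: C₊=(4.0250,0.5914) cross=33.260; C₋=(5.4765,-4.3002) cross=-33.260
  branch - wants cross < 0 → take C=(5.4765,-4.3002) (cross=-33.260)
ex = (C−B)/|BC| = (0.9964,-0.0845); ey = (0.0845,0.9964)
P = B + -1.17·ex + 3.32·ey = (-2.3837,-0.3018)

-2.38 -0.30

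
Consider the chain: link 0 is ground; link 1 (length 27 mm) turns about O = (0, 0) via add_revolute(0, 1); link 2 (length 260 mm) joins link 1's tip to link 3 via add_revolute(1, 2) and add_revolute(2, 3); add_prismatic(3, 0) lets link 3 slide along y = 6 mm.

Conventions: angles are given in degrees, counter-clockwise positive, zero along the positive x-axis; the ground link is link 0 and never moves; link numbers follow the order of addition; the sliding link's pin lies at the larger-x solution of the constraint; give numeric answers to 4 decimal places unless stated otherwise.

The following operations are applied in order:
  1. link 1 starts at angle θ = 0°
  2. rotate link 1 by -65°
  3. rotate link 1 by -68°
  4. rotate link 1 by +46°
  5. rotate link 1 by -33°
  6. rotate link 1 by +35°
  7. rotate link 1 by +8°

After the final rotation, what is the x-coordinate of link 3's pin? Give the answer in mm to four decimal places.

geometry: r = 27 mm, L = 260 mm, e = 6 mm; θ starts at 0°
rotate link 1 by -65°: θ ← 0° -65° = -65°
rotate link 1 by -68°: θ ← -65° -68° = -133°
rotate link 1 by +46°: θ ← -133° +46° = -87°
rotate link 1 by -33°: θ ← -87° -33° = -120°
rotate link 1 by +35°: θ ← -120° +35° = -85°
rotate link 1 by +8°: θ ← -85° +8° = -77°
crank pin P = (r cos θ, r sin θ) = (6.073678, -26.307992)
h = r sin θ − e = -26.307992 − 6 = -32.307992
x = r cos θ + √(L² − h²) = 6.073678 + 257.984871 = 264.058549

264.0585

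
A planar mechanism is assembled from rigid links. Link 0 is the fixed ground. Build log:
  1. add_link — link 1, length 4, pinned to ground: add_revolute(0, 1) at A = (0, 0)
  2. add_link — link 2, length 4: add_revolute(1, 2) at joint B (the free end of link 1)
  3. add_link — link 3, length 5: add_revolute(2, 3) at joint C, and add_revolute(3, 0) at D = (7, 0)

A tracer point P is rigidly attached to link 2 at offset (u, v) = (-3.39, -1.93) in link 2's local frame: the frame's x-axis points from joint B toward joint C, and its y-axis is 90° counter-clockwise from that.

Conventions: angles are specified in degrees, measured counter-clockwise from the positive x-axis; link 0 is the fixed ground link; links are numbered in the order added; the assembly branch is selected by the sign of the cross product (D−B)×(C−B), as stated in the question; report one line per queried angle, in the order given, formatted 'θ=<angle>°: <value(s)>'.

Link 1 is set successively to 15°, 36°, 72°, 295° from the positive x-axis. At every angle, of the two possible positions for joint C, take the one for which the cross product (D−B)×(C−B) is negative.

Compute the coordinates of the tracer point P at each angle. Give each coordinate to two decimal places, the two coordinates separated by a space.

A=(0,0), D=(7.00,0)
θ=15°: B = A + 4.00·(cos15°, sin15°) = (3.8637, 1.0353)
θ=15°: |BD| = 3.3027
θ=15°: circle(B,4.00) ∩ circle(D,5.00): a=0.2889, h=3.9896
θ=15°:   candidates: C₊=(5.3886,4.7332) cross=13.177; C₋=(2.8875,-2.8438) cross=-13.177
θ=15°:   branch - wants cross < 0 → take C=(2.8875,-2.8438) (cross=-13.177)
θ=15°: ex = (C−B)/|BC| = (-0.2441,-0.9698); ey = (0.9698,-0.2441)
θ=15°: P = B + -3.39·ex + -1.93·ey = (2.8194,4.7938)
θ=36°: B = A + 4.00·(cos36°, sin36°) = (3.2361, 2.3511)
θ=36°: |BD| = 4.4379
θ=36°: circle(B,4.00) ∩ circle(D,5.00): a=1.2050, h=3.8142
θ=36°:   candidates: C₊=(6.2787,4.9477) cross=16.927; C₋=(2.2373,-1.5222) cross=-16.927
θ=36°:   branch - wants cross < 0 → take C=(2.2373,-1.5222) (cross=-16.927)
θ=36°: ex = (C−B)/|BC| = (-0.2497,-0.9683); ey = (0.9683,-0.2497)
θ=36°: P = B + -3.39·ex + -1.93·ey = (2.2136,6.1157)
θ=72°: B = A + 4.00·(cos72°, sin72°) = (1.2361, 3.8042)
θ=72°: |BD| = 6.9062
θ=72°: circle(B,4.00) ∩ circle(D,5.00): a=2.8015, h=2.8551
θ=72°:   candidates: C₊=(5.1469,4.6439) cross=19.718; C₋=(2.0015,-0.1219) cross=-19.718
θ=72°:   branch - wants cross < 0 → take C=(2.0015,-0.1219) (cross=-19.718)
θ=72°: ex = (C−B)/|BC| = (0.1914,-0.9815); ey = (0.9815,0.1914)
θ=72°: P = B + -3.39·ex + -1.93·ey = (-1.3070,6.7623)
θ=295°: B = A + 4.00·(cos295°, sin295°) = (1.6905, -3.6252)
θ=295°: |BD| = 6.4291
θ=295°: circle(B,4.00) ∩ circle(D,5.00): a=2.5146, h=3.1107
θ=295°:   candidates: C₊=(2.0131,0.3617) cross=19.999; C₋=(5.5213,-4.7763) cross=-19.999
θ=295°:   branch - wants cross < 0 → take C=(5.5213,-4.7763) (cross=-19.999)
θ=295°: ex = (C−B)/|BC| = (0.9577,-0.2878); ey = (0.2878,0.9577)
θ=295°: P = B + -3.39·ex + -1.93·ey = (-2.1115,-4.4980)

θ=15°: 2.82 4.79
θ=36°: 2.21 6.12
θ=72°: -1.31 6.76
θ=295°: -2.11 -4.50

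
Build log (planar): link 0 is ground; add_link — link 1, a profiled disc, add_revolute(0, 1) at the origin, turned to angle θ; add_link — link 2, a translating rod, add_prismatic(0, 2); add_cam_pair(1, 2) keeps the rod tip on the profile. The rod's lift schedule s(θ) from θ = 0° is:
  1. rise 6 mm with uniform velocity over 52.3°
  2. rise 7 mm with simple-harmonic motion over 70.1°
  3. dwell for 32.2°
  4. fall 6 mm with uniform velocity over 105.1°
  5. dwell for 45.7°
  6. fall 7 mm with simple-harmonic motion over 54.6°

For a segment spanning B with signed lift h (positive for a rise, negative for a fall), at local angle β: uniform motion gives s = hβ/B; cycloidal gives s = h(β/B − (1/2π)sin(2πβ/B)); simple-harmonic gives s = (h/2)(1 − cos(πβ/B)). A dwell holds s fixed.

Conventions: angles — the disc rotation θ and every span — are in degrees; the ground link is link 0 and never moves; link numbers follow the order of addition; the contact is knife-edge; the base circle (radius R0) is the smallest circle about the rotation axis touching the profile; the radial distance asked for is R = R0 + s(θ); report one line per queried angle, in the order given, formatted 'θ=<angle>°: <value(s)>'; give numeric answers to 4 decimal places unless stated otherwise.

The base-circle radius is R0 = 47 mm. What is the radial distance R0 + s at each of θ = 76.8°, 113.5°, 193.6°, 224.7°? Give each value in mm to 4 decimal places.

seg 1 [0°–52.3°] uniform, h=6: full span → s += 6 → s = 6.0000
seg 2 [52.3°–122.4°] simple-harmonic, h=7: θ=76.8° here. β=24.5, B=70.1. 7/2·(1 − cos(π·0.3495)) = 1.9061 → s = 7.9061
seg 2 [52.3°–122.4°] simple-harmonic, h=7: θ=113.5° here. β=61.2, B=70.1. 7/2·(1 − cos(π·0.8730)) = 6.7253 → s = 12.7253
seg 2 [52.3°–122.4°] simple-harmonic, h=7: full span → s += 7 → s = 13.0000
seg 3 [122.4°–154.6°] dwell: s stays 13.0000
seg 4 [154.6°–259.7°] uniform, h=-6: θ=193.6° here. β=39, B=105.1. -6·39/105.1 = -2.2265 → s = 10.7735
seg 4 [154.6°–259.7°] uniform, h=-6: θ=224.7° here. β=70.1, B=105.1. -6·70.1/105.1 = -4.0019 → s = 8.9981
θ=76.8°: R = R0 + s = 47 + 7.9061 = 54.9061
θ=113.5°: R = R0 + s = 47 + 12.7253 = 59.7253
θ=193.6°: R = R0 + s = 47 + 10.7735 = 57.7735
θ=224.7°: R = R0 + s = 47 + 8.9981 = 55.9981

θ=76.8°: 54.9061
θ=113.5°: 59.7253
θ=193.6°: 57.7735
θ=224.7°: 55.9981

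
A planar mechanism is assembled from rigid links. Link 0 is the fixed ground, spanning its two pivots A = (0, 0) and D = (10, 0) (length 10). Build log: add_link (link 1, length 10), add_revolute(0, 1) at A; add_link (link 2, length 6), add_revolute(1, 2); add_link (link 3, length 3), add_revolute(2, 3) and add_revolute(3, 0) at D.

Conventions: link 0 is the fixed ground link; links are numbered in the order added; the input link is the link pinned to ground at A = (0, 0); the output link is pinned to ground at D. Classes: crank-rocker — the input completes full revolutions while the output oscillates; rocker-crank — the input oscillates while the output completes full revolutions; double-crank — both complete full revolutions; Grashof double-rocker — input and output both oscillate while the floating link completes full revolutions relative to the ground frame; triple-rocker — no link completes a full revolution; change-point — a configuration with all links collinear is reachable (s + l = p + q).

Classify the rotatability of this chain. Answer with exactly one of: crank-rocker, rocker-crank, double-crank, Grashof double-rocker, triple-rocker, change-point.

lengths: ground=10, input=10, coupler=6, output=3
sorted: s=3 (shortest), l=10 (longest), p+q=16
s + l = 13 vs p + q = 16
s + l < p + q (Grashof) with shortest = output link → rocker-crank

rocker-crank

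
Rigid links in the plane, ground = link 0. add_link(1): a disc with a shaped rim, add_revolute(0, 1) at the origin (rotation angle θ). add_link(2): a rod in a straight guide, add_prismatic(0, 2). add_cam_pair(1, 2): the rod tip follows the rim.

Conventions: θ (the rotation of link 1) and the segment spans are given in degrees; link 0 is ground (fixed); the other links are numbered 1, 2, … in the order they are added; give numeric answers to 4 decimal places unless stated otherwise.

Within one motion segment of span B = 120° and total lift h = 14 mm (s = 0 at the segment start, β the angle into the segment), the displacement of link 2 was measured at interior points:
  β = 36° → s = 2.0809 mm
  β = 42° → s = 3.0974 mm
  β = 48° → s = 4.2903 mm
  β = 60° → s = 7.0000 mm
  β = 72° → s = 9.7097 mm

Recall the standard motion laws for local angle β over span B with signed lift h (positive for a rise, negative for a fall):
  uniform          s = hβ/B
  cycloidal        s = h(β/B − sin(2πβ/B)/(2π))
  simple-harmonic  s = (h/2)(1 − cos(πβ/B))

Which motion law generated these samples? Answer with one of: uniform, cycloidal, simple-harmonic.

candidates at β/B = r: uniform s = h·r (linear in β); cycloidal s = h·(r − sin(2πr)/(2π)); simple-harmonic s = (h/2)(1 − cos(πr))
β=36°: printed 2.0809 | uniform 4.2000, cycloidal 2.0809, simple-harmonic 2.8855
β=42°: printed 3.0974 | uniform 4.9000, cycloidal 3.0974, simple-harmonic 3.8221
β=48°: printed 4.2903 | uniform 5.6000, cycloidal 4.2903, simple-harmonic 4.8369
β=60°: printed 7.0000 | uniform 7.0000, cycloidal 7.0000, simple-harmonic 7.0000
β=72°: printed 9.7097 | uniform 8.4000, cycloidal 9.7097, simple-harmonic 9.1631
only one law matches every sample → cycloidal

cycloidal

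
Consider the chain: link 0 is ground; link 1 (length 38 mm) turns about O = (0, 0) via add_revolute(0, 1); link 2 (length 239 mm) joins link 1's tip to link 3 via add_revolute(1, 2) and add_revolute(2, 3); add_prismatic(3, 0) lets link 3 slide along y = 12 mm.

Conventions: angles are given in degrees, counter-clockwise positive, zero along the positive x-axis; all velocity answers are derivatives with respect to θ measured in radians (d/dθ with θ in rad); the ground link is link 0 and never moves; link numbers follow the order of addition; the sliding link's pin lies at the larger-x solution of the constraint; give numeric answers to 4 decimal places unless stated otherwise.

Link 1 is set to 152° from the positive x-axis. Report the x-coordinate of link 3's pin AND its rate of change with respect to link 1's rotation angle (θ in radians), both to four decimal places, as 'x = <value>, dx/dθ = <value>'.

geometry: r = 38 mm, L = 239 mm, e = 12 mm
crank pin P = (r cos θ, r sin θ) = (-33.552009, 17.839919)
h = r sin θ − e = 17.839919 − 12 = 5.839919
x = r cos θ + √(L² − h²) = -33.552009 + 238.928641 = 205.376632
dx/dθ = −r sin θ − h·r cos θ/√(L² − h²) (θ in radians; h = 5.839919) = -17.019838

x = 205.3766, dx/dθ = -17.0198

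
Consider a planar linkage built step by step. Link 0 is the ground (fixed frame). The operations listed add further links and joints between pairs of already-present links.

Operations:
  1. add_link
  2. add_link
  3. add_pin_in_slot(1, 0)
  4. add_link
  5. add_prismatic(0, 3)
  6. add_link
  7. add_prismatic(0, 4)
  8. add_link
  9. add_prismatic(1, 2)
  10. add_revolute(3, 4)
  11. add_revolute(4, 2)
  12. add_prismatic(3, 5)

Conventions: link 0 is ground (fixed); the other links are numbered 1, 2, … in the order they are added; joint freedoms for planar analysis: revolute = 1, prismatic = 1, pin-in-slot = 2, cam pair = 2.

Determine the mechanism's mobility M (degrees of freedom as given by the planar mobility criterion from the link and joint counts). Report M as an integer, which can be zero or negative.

link 0 = ground. State L|J1|J2 = 1|0|0
+link1  2|0|0
+link2  3|0|0
PS(1,0) f=2→J2  3|0|1
+link3  4|0|1
P(0,3) f=1→J1  4|1|1
+link4  5|1|1
P(0,4) f=1→J1  5|2|1
+link5  6|2|1
P(1,2) f=1→J1  6|3|1
R(3,4) f=1→J1  6|4|1
R(4,2) f=1→J1  6|5|1
P(3,5) f=1→J1  6|6|1
M = 3(6−1)−2·6−1 = 15−12−1 = 2

M = 2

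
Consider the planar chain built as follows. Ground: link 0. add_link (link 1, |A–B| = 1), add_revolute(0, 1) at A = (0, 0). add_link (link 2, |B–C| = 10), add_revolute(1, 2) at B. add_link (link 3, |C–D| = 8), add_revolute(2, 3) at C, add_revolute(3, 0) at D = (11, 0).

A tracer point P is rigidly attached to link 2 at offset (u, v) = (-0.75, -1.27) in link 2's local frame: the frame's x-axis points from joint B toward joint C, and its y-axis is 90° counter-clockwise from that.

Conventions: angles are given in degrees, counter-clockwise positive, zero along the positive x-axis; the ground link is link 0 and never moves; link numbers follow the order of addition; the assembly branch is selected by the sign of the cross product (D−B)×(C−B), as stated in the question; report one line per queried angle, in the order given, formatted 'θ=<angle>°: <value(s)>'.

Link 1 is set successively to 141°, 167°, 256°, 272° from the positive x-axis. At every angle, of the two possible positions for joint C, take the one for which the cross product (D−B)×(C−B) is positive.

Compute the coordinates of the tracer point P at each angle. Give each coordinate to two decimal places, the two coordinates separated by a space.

A=(0,0), D=(11.00,0)
θ=141°: B = A + 1.00·(cos141°, sin141°) = (-0.7771, 0.6293)
θ=141°: |BD| = 11.7939
θ=141°: circle(B,10.00) ∩ circle(D,8.00): a=7.4232, h=6.7005
θ=141°:   candidates: C₊=(6.9930,6.9242) cross=79.025; C₋=(6.2779,-6.4577) cross=-79.025
θ=141°:   branch + wants cross > 0 → take C=(6.9930,6.9242) (cross=79.025)
θ=141°: ex = (C−B)/|BC| = (0.7770,0.6295); ey = (-0.6295,0.7770)
θ=141°: P = B + -0.75·ex + -1.27·ey = (-0.5605,-0.8296)
θ=167°: B = A + 1.00·(cos167°, sin167°) = (-0.9744, 0.2250)
θ=167°: |BD| = 11.9765
θ=167°: circle(B,10.00) ∩ circle(D,8.00): a=7.4912, h=6.6244
θ=167°:   candidates: C₊=(6.6399,6.7074) cross=79.337; C₋=(6.3911,-6.5389) cross=-79.337
θ=167°:   branch + wants cross > 0 → take C=(6.6399,6.7074) (cross=79.337)
θ=167°: ex = (C−B)/|BC| = (0.7614,0.6482); ey = (-0.6482,0.7614)
θ=167°: P = B + -0.75·ex + -1.27·ey = (-0.7222,-1.2282)
θ=256°: B = A + 1.00·(cos256°, sin256°) = (-0.2419, -0.9703)
θ=256°: |BD| = 11.2837
θ=256°: circle(B,10.00) ∩ circle(D,8.00): a=7.2371, h=6.9011
θ=256°:   candidates: C₊=(6.3749,6.5275) cross=77.870; C₋=(7.5618,-7.2235) cross=-77.870
θ=256°:   branch + wants cross > 0 → take C=(6.3749,6.5275) (cross=77.870)
θ=256°: ex = (C−B)/|BC| = (0.6617,0.7498); ey = (-0.7498,0.6617)
θ=256°: P = B + -0.75·ex + -1.27·ey = (0.2140,-2.3730)
θ=272°: B = A + 1.00·(cos272°, sin272°) = (0.0349, -0.9994)
θ=272°: |BD| = 11.0105
θ=272°: circle(B,10.00) ∩ circle(D,8.00): a=7.1401, h=7.0014
θ=272°:   candidates: C₊=(6.5100,6.6212) cross=77.089; C₋=(7.7810,-7.3238) cross=-77.089
θ=272°:   branch + wants cross > 0 → take C=(6.5100,6.6212) (cross=77.089)
θ=272°: ex = (C−B)/|BC| = (0.6475,0.7621); ey = (-0.7621,0.6475)
θ=272°: P = B + -0.75·ex + -1.27·ey = (0.5171,-2.3933)

θ=141°: -0.56 -0.83
θ=167°: -0.72 -1.23
θ=256°: 0.21 -2.37
θ=272°: 0.52 -2.39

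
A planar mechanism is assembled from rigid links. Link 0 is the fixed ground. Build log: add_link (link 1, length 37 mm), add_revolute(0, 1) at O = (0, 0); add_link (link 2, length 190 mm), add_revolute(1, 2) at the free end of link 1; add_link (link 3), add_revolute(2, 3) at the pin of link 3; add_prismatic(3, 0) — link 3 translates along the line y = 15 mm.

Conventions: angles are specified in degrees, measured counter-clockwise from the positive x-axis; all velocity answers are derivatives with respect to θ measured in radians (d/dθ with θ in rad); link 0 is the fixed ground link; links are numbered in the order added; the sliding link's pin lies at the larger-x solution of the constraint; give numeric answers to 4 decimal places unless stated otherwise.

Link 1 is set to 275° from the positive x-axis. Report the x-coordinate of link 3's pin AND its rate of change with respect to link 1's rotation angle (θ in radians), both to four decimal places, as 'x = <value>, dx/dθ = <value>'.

geometry: r = 37 mm, L = 190 mm, e = 15 mm
crank pin P = (r cos θ, r sin θ) = (3.224762, -36.859204)
h = r sin θ − e = -36.859204 − 15 = -51.859204
x = r cos θ + √(L² − h²) = 3.224762 + 182.785730 = 186.010492
dx/dθ = −r sin θ − h·r cos θ/√(L² − h²) (θ in radians; h = -51.859204) = 37.774120

x = 186.0105, dx/dθ = 37.7741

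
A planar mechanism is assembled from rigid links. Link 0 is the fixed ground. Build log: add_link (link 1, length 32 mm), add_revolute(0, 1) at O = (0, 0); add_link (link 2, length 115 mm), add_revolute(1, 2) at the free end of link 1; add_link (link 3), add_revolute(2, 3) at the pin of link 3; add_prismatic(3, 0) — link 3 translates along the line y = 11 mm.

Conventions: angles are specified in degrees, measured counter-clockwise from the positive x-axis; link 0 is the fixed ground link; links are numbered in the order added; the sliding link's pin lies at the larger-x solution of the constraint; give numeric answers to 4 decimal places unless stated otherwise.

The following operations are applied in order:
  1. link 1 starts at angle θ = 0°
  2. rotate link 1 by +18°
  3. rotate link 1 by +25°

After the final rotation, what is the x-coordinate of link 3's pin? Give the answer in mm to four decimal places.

geometry: r = 32 mm, L = 115 mm, e = 11 mm; θ starts at 0°
rotate link 1 by +18°: θ ← 0° +18° = 18°
rotate link 1 by +25°: θ ← 18° +25° = 43°
crank pin P = (r cos θ, r sin θ) = (23.403318, 21.823948)
h = r sin θ − e = 21.823948 − 11 = 10.823948
x = r cos θ + √(L² − h²) = 23.403318 + 114.489485 = 137.892803

137.8928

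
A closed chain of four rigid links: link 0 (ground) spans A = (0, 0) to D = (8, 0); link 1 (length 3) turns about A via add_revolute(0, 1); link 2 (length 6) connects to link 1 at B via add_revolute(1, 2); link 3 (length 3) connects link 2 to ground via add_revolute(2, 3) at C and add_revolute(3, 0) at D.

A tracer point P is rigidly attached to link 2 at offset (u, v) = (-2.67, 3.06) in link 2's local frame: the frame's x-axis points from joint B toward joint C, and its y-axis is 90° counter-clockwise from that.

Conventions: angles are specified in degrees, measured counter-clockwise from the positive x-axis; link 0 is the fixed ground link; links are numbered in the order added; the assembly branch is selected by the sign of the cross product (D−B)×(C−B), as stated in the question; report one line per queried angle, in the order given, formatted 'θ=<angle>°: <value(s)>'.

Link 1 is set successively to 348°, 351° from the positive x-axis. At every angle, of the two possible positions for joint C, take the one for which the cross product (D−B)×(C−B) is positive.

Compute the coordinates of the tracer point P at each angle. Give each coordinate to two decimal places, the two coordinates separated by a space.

A=(0,0), D=(8.00,0)
θ=348°: B = A + 3.00·(cos348°, sin348°) = (2.9344, -0.6237)
θ=348°: |BD| = 5.1038
θ=348°: circle(B,6.00) ∩ circle(D,3.00): a=5.1970, h=2.9986
θ=348°:   candidates: C₊=(7.7260,2.9875) cross=15.304; C₋=(8.4589,-2.9647) cross=-15.304
θ=348°:   branch + wants cross > 0 → take C=(7.7260,2.9875) (cross=15.304)
θ=348°: ex = (C−B)/|BC| = (0.7986,0.6019); ey = (-0.6019,0.7986)
θ=348°: P = B + -2.67·ex + 3.06·ey = (-1.0395,0.2130)
θ=351°: B = A + 3.00·(cos351°, sin351°) = (2.9631, -0.4693)
θ=351°: |BD| = 5.0588
θ=351°: circle(B,6.00) ∩ circle(D,3.00): a=5.1980, h=2.9968
θ=351°:   candidates: C₊=(7.8607,2.9968) cross=15.160; C₋=(8.4167,-2.9709) cross=-15.160
θ=351°:   branch + wants cross > 0 → take C=(7.8607,2.9968) (cross=15.160)
θ=351°: ex = (C−B)/|BC| = (0.8163,0.5777); ey = (-0.5777,0.8163)
θ=351°: P = B + -2.67·ex + 3.06·ey = (-0.9841,0.4861)

θ=348°: -1.04 0.21
θ=351°: -0.98 0.49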